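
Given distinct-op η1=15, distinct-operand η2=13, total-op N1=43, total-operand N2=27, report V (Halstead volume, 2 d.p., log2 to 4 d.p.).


Formula: V = N * log2(η), where N = N1 + N2 and η = η1 + η2
η = 15 + 13 = 28
N = 43 + 27 = 70
log2(28) ≈ 4.8074
V = 70 * 4.8074 = 336.52

336.52


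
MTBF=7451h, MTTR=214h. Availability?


Availability = MTBF / (MTBF + MTTR)
Availability = 7451 / (7451 + 214)
Availability = 7451 / 7665
Availability = 97.2081%

97.2081%


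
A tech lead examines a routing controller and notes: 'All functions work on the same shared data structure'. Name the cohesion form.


Reasoning: Functions share data
Type: Communicational cohesion

Communicational cohesion


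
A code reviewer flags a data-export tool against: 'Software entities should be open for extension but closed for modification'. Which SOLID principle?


This describes the Open/Closed Principle (OCP)

Open/Closed Principle (OCP)


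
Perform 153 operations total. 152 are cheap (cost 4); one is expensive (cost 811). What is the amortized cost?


Formula: Amortized cost = Total cost / Operations
Total cost = (152 * 4) + (1 * 811)
Total cost = 608 + 811 = 1419
Amortized = 1419 / 153 = 9.2745

9.2745


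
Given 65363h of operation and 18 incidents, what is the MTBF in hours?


Formula: MTBF = Total operating time / Number of failures
MTBF = 65363 / 18
MTBF = 3631.28 hours

3631.28 hours


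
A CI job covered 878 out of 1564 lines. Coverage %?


Coverage = covered / total * 100
Coverage = 878 / 1564 * 100
Coverage = 56.14%

56.14%


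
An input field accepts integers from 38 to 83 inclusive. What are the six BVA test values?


Range: [38, 83]
Boundaries: just below min, min, min+1, max-1, max, just above max
Values: [37, 38, 39, 82, 83, 84]

[37, 38, 39, 82, 83, 84]


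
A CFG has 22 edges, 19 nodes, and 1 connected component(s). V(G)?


Formula: V(G) = E - N + 2P
V(G) = 22 - 19 + 2*1
V(G) = 3 + 2
V(G) = 5

5


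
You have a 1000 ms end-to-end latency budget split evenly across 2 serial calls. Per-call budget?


Formula: per_stage = total_budget / stages
per_stage = 1000 / 2
per_stage = 500.0 ms

500.0 ms


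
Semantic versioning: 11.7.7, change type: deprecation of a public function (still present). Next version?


Current: 11.7.7
Change category: 'deprecation of a public function (still present)' → minor bump
SemVer rule: minor bump → increment MINOR, reset PATCH to 0 (MAJOR unchanged)
New: 11.8.0

11.8.0


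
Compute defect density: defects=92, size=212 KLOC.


Defect density = defects / KLOC
Defect density = 92 / 212
Defect density = 0.434 defects/KLOC

0.434 defects/KLOC


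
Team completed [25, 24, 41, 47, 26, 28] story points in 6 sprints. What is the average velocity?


Formula: Avg velocity = Total points / Number of sprints
Points: [25, 24, 41, 47, 26, 28]
Sum = 25 + 24 + 41 + 47 + 26 + 28 = 191
Avg velocity = 191 / 6 = 31.83 points/sprint

31.83 points/sprint


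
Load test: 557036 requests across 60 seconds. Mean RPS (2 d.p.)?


Formula: throughput = requests / seconds
throughput = 557036 / 60
throughput = 9283.93 requests/second

9283.93 requests/second


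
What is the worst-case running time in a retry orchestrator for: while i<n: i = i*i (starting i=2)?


Reasoning: squaring drives double-exponential growth; iterations ~ log log n
Complexity: O(log log n)

O(log log n)


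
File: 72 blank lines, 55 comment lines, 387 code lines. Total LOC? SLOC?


Total LOC = blank + comment + code
Total LOC = 72 + 55 + 387 = 514
SLOC (source only) = code = 387

Total LOC: 514, SLOC: 387


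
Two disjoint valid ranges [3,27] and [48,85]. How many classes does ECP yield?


Valid ranges: [3,27] and [48,85]
Class 1: x < 3 — invalid
Class 2: 3 ≤ x ≤ 27 — valid
Class 3: 27 < x < 48 — invalid (gap between ranges)
Class 4: 48 ≤ x ≤ 85 — valid
Class 5: x > 85 — invalid
Total equivalence classes: 5

5 equivalence classes


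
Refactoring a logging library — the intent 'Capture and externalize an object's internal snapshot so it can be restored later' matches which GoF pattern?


This matches the Memento pattern

Memento


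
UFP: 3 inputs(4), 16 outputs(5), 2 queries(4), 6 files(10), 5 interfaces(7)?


UFP = EI*4 + EO*5 + EQ*4 + ILF*10 + EIF*7
UFP = 3*4 + 16*5 + 2*4 + 6*10 + 5*7
UFP = 12 + 80 + 8 + 60 + 35
UFP = 195

195


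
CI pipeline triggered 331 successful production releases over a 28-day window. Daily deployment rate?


Formula: deployments per day = releases / days
= 331 / 28
= 11.821 deploys/day
(equivalently, 82.75 deploys/week)

11.821 deploys/day


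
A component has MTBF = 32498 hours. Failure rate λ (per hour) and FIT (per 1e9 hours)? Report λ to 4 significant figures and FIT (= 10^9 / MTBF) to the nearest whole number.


Formula: λ = 1 / MTBF; FIT = λ × 1e9 = 1e9 / MTBF
λ = 1 / 32498 ≈ 3.077e-05 failures/hour
FIT = 1e9 / 32498 ≈ 30771 failures per 1e9 hours (nearest whole number)

λ = 3.077e-05 /h, FIT = 30771


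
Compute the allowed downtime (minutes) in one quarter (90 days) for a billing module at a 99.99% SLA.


Formula: allowed downtime = period * (100 - SLA) / 100
Period (quarter (90 days)) = 129600 minutes
Unavailability fraction = (100 - 99.99) / 100
Allowed downtime = 129600 * (100 - 99.99) / 100
Allowed downtime = 12.96 minutes

12.96 minutes


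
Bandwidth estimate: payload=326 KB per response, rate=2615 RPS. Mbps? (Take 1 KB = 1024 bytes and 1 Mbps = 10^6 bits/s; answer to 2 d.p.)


Formula: Mbps = payload_bytes * RPS * 8 / 1e6
Payload per request = 326 KB = 326 * 1024 = 333824 bytes
Total bytes/sec = 333824 * 2615 = 872949760
Total bits/sec = 872949760 * 8 = 6983598080
Mbps = 6983598080 / 1e6 = 6983.6

6983.6 Mbps


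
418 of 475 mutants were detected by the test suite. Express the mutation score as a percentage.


Mutation score = killed / total * 100
Mutation score = 418 / 475 * 100
Mutation score = 88.0%

88.0%


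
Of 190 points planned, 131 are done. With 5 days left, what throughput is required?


Formula: Required rate = Remaining points / Days left
Remaining = 190 - 131 = 59 points
Required rate = 59 / 5 = 11.8 points/day

11.8 points/day


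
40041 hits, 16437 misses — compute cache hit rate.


Formula: hit rate = hits / (hits + misses) * 100
hit rate = 40041 / (40041 + 16437) * 100
hit rate = 40041 / 56478 * 100
hit rate = 70.9%

70.9%


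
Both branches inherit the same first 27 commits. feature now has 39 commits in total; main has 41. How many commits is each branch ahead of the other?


Common ancestor: commit #27
feature commits after divergence: 39 - 27 = 12
main commits after divergence: 41 - 27 = 14
feature is 12 commits ahead of main
main is 14 commits ahead of feature

feature ahead: 12, main ahead: 14


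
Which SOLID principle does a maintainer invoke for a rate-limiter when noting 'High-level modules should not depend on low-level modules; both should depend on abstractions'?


This describes the Dependency Inversion Principle (DIP)

Dependency Inversion Principle (DIP)


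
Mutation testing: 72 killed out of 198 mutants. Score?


Mutation score = killed / total * 100
Mutation score = 72 / 198 * 100
Mutation score = 36.36%

36.36%


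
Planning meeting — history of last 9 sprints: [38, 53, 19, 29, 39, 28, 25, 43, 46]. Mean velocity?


Formula: Avg velocity = Total points / Number of sprints
Points: [38, 53, 19, 29, 39, 28, 25, 43, 46]
Sum = 38 + 53 + 19 + 29 + 39 + 28 + 25 + 43 + 46 = 320
Avg velocity = 320 / 9 = 35.56 points/sprint

35.56 points/sprint


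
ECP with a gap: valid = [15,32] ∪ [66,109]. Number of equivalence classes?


Valid ranges: [15,32] and [66,109]
Class 1: x < 15 — invalid
Class 2: 15 ≤ x ≤ 32 — valid
Class 3: 32 < x < 66 — invalid (gap between ranges)
Class 4: 66 ≤ x ≤ 109 — valid
Class 5: x > 109 — invalid
Total equivalence classes: 5

5 equivalence classes


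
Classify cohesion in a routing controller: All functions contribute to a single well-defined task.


Reasoning: Best: single purpose
Type: Functional cohesion

Functional cohesion


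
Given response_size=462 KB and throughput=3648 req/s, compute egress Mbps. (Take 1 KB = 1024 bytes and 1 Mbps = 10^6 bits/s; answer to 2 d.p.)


Formula: Mbps = payload_bytes * RPS * 8 / 1e6
Payload per request = 462 KB = 462 * 1024 = 473088 bytes
Total bytes/sec = 473088 * 3648 = 1725825024
Total bits/sec = 1725825024 * 8 = 13806600192
Mbps = 13806600192 / 1e6 = 13806.6

13806.6 Mbps


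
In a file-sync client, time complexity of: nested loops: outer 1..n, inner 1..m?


Reasoning: product of independent bounds
Complexity: O(n*m)

O(n*m)


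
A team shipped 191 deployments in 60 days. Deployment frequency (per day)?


Formula: deployments per day = releases / days
= 191 / 60
= 3.183 deploys/day
(equivalently, 22.28 deploys/week)

3.183 deploys/day


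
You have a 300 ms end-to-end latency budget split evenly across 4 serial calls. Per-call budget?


Formula: per_stage = total_budget / stages
per_stage = 300 / 4
per_stage = 75.0 ms

75.0 ms


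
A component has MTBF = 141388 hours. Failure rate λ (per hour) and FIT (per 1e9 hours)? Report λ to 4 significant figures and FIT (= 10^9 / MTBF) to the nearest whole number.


Formula: λ = 1 / MTBF; FIT = λ × 1e9 = 1e9 / MTBF
λ = 1 / 141388 ≈ 7.073e-06 failures/hour
FIT = 1e9 / 141388 ≈ 7073 failures per 1e9 hours (nearest whole number)

λ = 7.073e-06 /h, FIT = 7073


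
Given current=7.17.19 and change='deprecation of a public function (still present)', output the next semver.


Current: 7.17.19
Change category: 'deprecation of a public function (still present)' → minor bump
SemVer rule: minor bump → increment MINOR, reset PATCH to 0 (MAJOR unchanged)
New: 7.18.0

7.18.0


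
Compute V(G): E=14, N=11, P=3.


Formula: V(G) = E - N + 2P
V(G) = 14 - 11 + 2*3
V(G) = 3 + 6
V(G) = 9

9


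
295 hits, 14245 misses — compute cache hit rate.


Formula: hit rate = hits / (hits + misses) * 100
hit rate = 295 / (295 + 14245) * 100
hit rate = 295 / 14540 * 100
hit rate = 2.03%

2.03%


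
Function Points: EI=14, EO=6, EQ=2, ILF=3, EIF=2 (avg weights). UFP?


UFP = EI*4 + EO*5 + EQ*4 + ILF*10 + EIF*7
UFP = 14*4 + 6*5 + 2*4 + 3*10 + 2*7
UFP = 56 + 30 + 8 + 30 + 14
UFP = 138

138


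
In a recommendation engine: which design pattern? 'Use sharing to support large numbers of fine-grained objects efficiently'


This matches the Flyweight pattern

Flyweight


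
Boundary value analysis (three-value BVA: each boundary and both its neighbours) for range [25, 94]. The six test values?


Range: [25, 94]
Boundaries: just below min, min, min+1, max-1, max, just above max
Values: [24, 25, 26, 93, 94, 95]

[24, 25, 26, 93, 94, 95]


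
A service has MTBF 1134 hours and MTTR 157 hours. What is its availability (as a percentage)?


Availability = MTBF / (MTBF + MTTR)
Availability = 1134 / (1134 + 157)
Availability = 1134 / 1291
Availability = 87.8389%

87.8389%


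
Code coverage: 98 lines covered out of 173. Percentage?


Coverage = covered / total * 100
Coverage = 98 / 173 * 100
Coverage = 56.65%

56.65%


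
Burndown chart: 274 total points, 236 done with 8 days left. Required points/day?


Formula: Required rate = Remaining points / Days left
Remaining = 274 - 236 = 38 points
Required rate = 38 / 8 = 4.75 points/day

4.75 points/day


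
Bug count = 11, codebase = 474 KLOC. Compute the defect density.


Defect density = defects / KLOC
Defect density = 11 / 474
Defect density = 0.023 defects/KLOC

0.023 defects/KLOC


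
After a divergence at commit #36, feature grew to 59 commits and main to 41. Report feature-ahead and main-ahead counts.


Common ancestor: commit #36
feature commits after divergence: 59 - 36 = 23
main commits after divergence: 41 - 36 = 5
feature is 23 commits ahead of main
main is 5 commits ahead of feature

feature ahead: 23, main ahead: 5


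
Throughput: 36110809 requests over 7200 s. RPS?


Formula: throughput = requests / seconds
throughput = 36110809 / 7200
throughput = 5015.39 requests/second

5015.39 requests/second


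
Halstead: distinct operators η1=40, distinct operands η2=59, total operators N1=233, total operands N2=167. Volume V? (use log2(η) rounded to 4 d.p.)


Formula: V = N * log2(η), where N = N1 + N2 and η = η1 + η2
η = 40 + 59 = 99
N = 233 + 167 = 400
log2(99) ≈ 6.6294
V = 400 * 6.6294 = 2651.76

2651.76


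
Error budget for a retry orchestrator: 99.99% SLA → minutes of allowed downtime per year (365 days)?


Formula: allowed downtime = period * (100 - SLA) / 100
Period (year (365 days)) = 525600 minutes
Unavailability fraction = (100 - 99.99) / 100
Allowed downtime = 525600 * (100 - 99.99) / 100
Allowed downtime = 52.56 minutes

52.56 minutes


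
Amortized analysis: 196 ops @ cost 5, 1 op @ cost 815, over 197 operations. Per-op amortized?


Formula: Amortized cost = Total cost / Operations
Total cost = (196 * 5) + (1 * 815)
Total cost = 980 + 815 = 1795
Amortized = 1795 / 197 = 9.1117

9.1117


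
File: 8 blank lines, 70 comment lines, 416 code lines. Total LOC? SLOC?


Total LOC = blank + comment + code
Total LOC = 8 + 70 + 416 = 494
SLOC (source only) = code = 416

Total LOC: 494, SLOC: 416


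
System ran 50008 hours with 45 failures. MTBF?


Formula: MTBF = Total operating time / Number of failures
MTBF = 50008 / 45
MTBF = 1111.29 hours

1111.29 hours


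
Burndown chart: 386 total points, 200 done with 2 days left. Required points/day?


Formula: Required rate = Remaining points / Days left
Remaining = 386 - 200 = 186 points
Required rate = 186 / 2 = 93.0 points/day

93.0 points/day


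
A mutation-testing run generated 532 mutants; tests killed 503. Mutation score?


Mutation score = killed / total * 100
Mutation score = 503 / 532 * 100
Mutation score = 94.55%

94.55%


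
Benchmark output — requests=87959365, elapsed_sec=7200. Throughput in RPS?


Formula: throughput = requests / seconds
throughput = 87959365 / 7200
throughput = 12216.58 requests/second

12216.58 requests/second


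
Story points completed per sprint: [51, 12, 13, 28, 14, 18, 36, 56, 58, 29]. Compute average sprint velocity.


Formula: Avg velocity = Total points / Number of sprints
Points: [51, 12, 13, 28, 14, 18, 36, 56, 58, 29]
Sum = 51 + 12 + 13 + 28 + 14 + 18 + 36 + 56 + 58 + 29 = 315
Avg velocity = 315 / 10 = 31.5 points/sprint

31.5 points/sprint


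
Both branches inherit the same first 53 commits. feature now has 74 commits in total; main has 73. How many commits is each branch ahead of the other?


Common ancestor: commit #53
feature commits after divergence: 74 - 53 = 21
main commits after divergence: 73 - 53 = 20
feature is 21 commits ahead of main
main is 20 commits ahead of feature

feature ahead: 21, main ahead: 20


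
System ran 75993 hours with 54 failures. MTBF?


Formula: MTBF = Total operating time / Number of failures
MTBF = 75993 / 54
MTBF = 1407.28 hours

1407.28 hours


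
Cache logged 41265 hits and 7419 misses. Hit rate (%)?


Formula: hit rate = hits / (hits + misses) * 100
hit rate = 41265 / (41265 + 7419) * 100
hit rate = 41265 / 48684 * 100
hit rate = 84.76%

84.76%


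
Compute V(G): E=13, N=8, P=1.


Formula: V(G) = E - N + 2P
V(G) = 13 - 8 + 2*1
V(G) = 5 + 2
V(G) = 7

7


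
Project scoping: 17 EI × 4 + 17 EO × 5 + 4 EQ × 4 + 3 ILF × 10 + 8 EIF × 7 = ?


UFP = EI*4 + EO*5 + EQ*4 + ILF*10 + EIF*7
UFP = 17*4 + 17*5 + 4*4 + 3*10 + 8*7
UFP = 68 + 85 + 16 + 30 + 56
UFP = 255

255


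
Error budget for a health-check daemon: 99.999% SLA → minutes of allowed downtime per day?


Formula: allowed downtime = period * (100 - SLA) / 100
Period (day) = 1440 minutes
Unavailability fraction = (100 - 99.999) / 100
Allowed downtime = 1440 * (100 - 99.999) / 100
Allowed downtime = 0.0144 minutes

0.0144 minutes


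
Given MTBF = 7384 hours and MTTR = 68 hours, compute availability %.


Availability = MTBF / (MTBF + MTTR)
Availability = 7384 / (7384 + 68)
Availability = 7384 / 7452
Availability = 99.0875%

99.0875%


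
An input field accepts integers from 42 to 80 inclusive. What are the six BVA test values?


Range: [42, 80]
Boundaries: just below min, min, min+1, max-1, max, just above max
Values: [41, 42, 43, 79, 80, 81]

[41, 42, 43, 79, 80, 81]


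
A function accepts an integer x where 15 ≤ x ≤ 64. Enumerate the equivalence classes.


Valid range: [15, 64]
Class 1: x < 15 — invalid
Class 2: 15 ≤ x ≤ 64 — valid
Class 3: x > 64 — invalid
Total equivalence classes: 3

3 equivalence classes


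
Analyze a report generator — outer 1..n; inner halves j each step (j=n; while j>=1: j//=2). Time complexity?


Reasoning: n times log n
Complexity: O(n log n)

O(n log n)


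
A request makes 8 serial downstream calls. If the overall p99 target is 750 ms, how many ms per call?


Formula: per_stage = total_budget / stages
per_stage = 750 / 8
per_stage = 93.75 ms

93.75 ms


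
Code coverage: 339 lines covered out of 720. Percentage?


Coverage = covered / total * 100
Coverage = 339 / 720 * 100
Coverage = 47.08%

47.08%


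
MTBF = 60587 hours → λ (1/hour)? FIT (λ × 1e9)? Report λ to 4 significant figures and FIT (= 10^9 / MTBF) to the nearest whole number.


Formula: λ = 1 / MTBF; FIT = λ × 1e9 = 1e9 / MTBF
λ = 1 / 60587 ≈ 1.651e-05 failures/hour
FIT = 1e9 / 60587 ≈ 16505 failures per 1e9 hours (nearest whole number)

λ = 1.651e-05 /h, FIT = 16505


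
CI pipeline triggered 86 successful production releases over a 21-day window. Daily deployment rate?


Formula: deployments per day = releases / days
= 86 / 21
= 4.095 deploys/day
(equivalently, 28.67 deploys/week)

4.095 deploys/day


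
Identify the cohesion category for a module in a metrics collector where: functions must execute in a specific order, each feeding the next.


Reasoning: Output of one is input to next
Type: Sequential cohesion

Sequential cohesion


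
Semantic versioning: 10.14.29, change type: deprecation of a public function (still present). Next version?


Current: 10.14.29
Change category: 'deprecation of a public function (still present)' → minor bump
SemVer rule: minor bump → increment MINOR, reset PATCH to 0 (MAJOR unchanged)
New: 10.15.0

10.15.0


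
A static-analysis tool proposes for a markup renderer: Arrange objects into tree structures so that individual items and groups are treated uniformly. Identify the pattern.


This matches the Composite pattern

Composite


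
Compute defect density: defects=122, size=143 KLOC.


Defect density = defects / KLOC
Defect density = 122 / 143
Defect density = 0.853 defects/KLOC

0.853 defects/KLOC


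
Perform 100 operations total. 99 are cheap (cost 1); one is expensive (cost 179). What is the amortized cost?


Formula: Amortized cost = Total cost / Operations
Total cost = (99 * 1) + (1 * 179)
Total cost = 99 + 179 = 278
Amortized = 278 / 100 = 2.78

2.78


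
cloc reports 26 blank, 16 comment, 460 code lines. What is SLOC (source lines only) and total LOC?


Total LOC = blank + comment + code
Total LOC = 26 + 16 + 460 = 502
SLOC (source only) = code = 460

Total LOC: 502, SLOC: 460


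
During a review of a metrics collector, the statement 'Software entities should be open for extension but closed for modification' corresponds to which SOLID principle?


This describes the Open/Closed Principle (OCP)

Open/Closed Principle (OCP)


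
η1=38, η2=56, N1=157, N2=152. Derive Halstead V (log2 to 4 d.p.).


Formula: V = N * log2(η), where N = N1 + N2 and η = η1 + η2
η = 38 + 56 = 94
N = 157 + 152 = 309
log2(94) ≈ 6.5546
V = 309 * 6.5546 = 2025.37

2025.37


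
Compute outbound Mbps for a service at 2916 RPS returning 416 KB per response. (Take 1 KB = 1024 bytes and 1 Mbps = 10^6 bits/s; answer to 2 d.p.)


Formula: Mbps = payload_bytes * RPS * 8 / 1e6
Payload per request = 416 KB = 416 * 1024 = 425984 bytes
Total bytes/sec = 425984 * 2916 = 1242169344
Total bits/sec = 1242169344 * 8 = 9937354752
Mbps = 9937354752 / 1e6 = 9937.35

9937.35 Mbps


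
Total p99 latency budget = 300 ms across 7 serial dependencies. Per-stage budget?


Formula: per_stage = total_budget / stages
per_stage = 300 / 7
per_stage = 42.86 ms

42.86 ms


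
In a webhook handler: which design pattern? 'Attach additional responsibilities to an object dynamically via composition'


This matches the Decorator pattern

Decorator


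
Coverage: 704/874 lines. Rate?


Coverage = covered / total * 100
Coverage = 704 / 874 * 100
Coverage = 80.55%

80.55%


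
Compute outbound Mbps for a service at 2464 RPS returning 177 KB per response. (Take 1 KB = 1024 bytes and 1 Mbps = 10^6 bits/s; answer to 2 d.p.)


Formula: Mbps = payload_bytes * RPS * 8 / 1e6
Payload per request = 177 KB = 177 * 1024 = 181248 bytes
Total bytes/sec = 181248 * 2464 = 446595072
Total bits/sec = 446595072 * 8 = 3572760576
Mbps = 3572760576 / 1e6 = 3572.76

3572.76 Mbps


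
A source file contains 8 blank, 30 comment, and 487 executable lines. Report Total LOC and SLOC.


Total LOC = blank + comment + code
Total LOC = 8 + 30 + 487 = 525
SLOC (source only) = code = 487

Total LOC: 525, SLOC: 487


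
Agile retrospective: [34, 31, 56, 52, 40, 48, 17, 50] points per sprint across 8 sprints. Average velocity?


Formula: Avg velocity = Total points / Number of sprints
Points: [34, 31, 56, 52, 40, 48, 17, 50]
Sum = 34 + 31 + 56 + 52 + 40 + 48 + 17 + 50 = 328
Avg velocity = 328 / 8 = 41.0 points/sprint

41.0 points/sprint


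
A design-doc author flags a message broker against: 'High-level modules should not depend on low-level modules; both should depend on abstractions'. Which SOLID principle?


This describes the Dependency Inversion Principle (DIP)

Dependency Inversion Principle (DIP)


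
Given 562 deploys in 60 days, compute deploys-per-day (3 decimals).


Formula: deployments per day = releases / days
= 562 / 60
= 9.367 deploys/day
(equivalently, 65.57 deploys/week)

9.367 deploys/day


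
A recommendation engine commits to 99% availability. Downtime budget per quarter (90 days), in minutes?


Formula: allowed downtime = period * (100 - SLA) / 100
Period (quarter (90 days)) = 129600 minutes
Unavailability fraction = (100 - 99.0) / 100
Allowed downtime = 129600 * (100 - 99.0) / 100
Allowed downtime = 1296.0 minutes

1296.0 minutes


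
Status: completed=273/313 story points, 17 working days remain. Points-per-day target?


Formula: Required rate = Remaining points / Days left
Remaining = 313 - 273 = 40 points
Required rate = 40 / 17 = 2.35 points/day

2.35 points/day


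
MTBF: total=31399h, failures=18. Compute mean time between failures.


Formula: MTBF = Total operating time / Number of failures
MTBF = 31399 / 18
MTBF = 1744.39 hours

1744.39 hours


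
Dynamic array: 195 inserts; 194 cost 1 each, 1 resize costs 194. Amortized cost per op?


Formula: Amortized cost = Total cost / Operations
Total cost = (194 * 1) + (1 * 194)
Total cost = 194 + 194 = 388
Amortized = 388 / 195 = 1.9897

1.9897


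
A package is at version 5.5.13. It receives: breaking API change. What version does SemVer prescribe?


Current: 5.5.13
Change category: 'breaking API change' → major bump
SemVer rule: major bump → increment MAJOR, reset MINOR and PATCH to 0
New: 6.0.0

6.0.0


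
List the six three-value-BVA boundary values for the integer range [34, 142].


Range: [34, 142]
Boundaries: just below min, min, min+1, max-1, max, just above max
Values: [33, 34, 35, 141, 142, 143]

[33, 34, 35, 141, 142, 143]


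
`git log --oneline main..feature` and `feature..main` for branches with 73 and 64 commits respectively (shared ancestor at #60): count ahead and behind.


Common ancestor: commit #60
feature commits after divergence: 73 - 60 = 13
main commits after divergence: 64 - 60 = 4
feature is 13 commits ahead of main
main is 4 commits ahead of feature

feature ahead: 13, main ahead: 4


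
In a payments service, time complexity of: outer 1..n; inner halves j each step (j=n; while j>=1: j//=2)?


Reasoning: n times log n
Complexity: O(n log n)

O(n log n)


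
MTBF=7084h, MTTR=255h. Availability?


Availability = MTBF / (MTBF + MTTR)
Availability = 7084 / (7084 + 255)
Availability = 7084 / 7339
Availability = 96.5254%

96.5254%


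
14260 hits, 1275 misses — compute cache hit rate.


Formula: hit rate = hits / (hits + misses) * 100
hit rate = 14260 / (14260 + 1275) * 100
hit rate = 14260 / 15535 * 100
hit rate = 91.79%

91.79%


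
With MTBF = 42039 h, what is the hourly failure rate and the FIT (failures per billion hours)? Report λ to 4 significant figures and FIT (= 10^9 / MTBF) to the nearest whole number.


Formula: λ = 1 / MTBF; FIT = λ × 1e9 = 1e9 / MTBF
λ = 1 / 42039 ≈ 2.379e-05 failures/hour
FIT = 1e9 / 42039 ≈ 23787 failures per 1e9 hours (nearest whole number)

λ = 2.379e-05 /h, FIT = 23787


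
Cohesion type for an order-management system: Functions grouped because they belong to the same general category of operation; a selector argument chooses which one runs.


Reasoning: Grouped by category of activity, not by data or sequence
Type: Logical cohesion

Logical cohesion


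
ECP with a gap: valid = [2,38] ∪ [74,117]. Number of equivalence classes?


Valid ranges: [2,38] and [74,117]
Class 1: x < 2 — invalid
Class 2: 2 ≤ x ≤ 38 — valid
Class 3: 38 < x < 74 — invalid (gap between ranges)
Class 4: 74 ≤ x ≤ 117 — valid
Class 5: x > 117 — invalid
Total equivalence classes: 5

5 equivalence classes


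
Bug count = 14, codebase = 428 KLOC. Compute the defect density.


Defect density = defects / KLOC
Defect density = 14 / 428
Defect density = 0.033 defects/KLOC

0.033 defects/KLOC


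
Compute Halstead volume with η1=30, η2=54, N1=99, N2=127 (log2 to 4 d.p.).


Formula: V = N * log2(η), where N = N1 + N2 and η = η1 + η2
η = 30 + 54 = 84
N = 99 + 127 = 226
log2(84) ≈ 6.3923
V = 226 * 6.3923 = 1444.66

1444.66


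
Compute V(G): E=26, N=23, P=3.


Formula: V(G) = E - N + 2P
V(G) = 26 - 23 + 2*3
V(G) = 3 + 6
V(G) = 9

9


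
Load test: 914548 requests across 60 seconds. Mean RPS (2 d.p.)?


Formula: throughput = requests / seconds
throughput = 914548 / 60
throughput = 15242.47 requests/second

15242.47 requests/second


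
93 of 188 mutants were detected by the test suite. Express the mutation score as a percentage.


Mutation score = killed / total * 100
Mutation score = 93 / 188 * 100
Mutation score = 49.47%

49.47%


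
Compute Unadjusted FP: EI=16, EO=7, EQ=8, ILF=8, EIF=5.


UFP = EI*4 + EO*5 + EQ*4 + ILF*10 + EIF*7
UFP = 16*4 + 7*5 + 8*4 + 8*10 + 5*7
UFP = 64 + 35 + 32 + 80 + 35
UFP = 246

246


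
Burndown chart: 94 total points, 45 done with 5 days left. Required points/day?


Formula: Required rate = Remaining points / Days left
Remaining = 94 - 45 = 49 points
Required rate = 49 / 5 = 9.8 points/day

9.8 points/day


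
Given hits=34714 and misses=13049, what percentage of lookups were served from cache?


Formula: hit rate = hits / (hits + misses) * 100
hit rate = 34714 / (34714 + 13049) * 100
hit rate = 34714 / 47763 * 100
hit rate = 72.68%

72.68%


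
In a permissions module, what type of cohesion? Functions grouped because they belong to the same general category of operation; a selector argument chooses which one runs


Reasoning: Grouped by category of activity, not by data or sequence
Type: Logical cohesion

Logical cohesion


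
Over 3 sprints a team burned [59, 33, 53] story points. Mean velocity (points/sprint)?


Formula: Avg velocity = Total points / Number of sprints
Points: [59, 33, 53]
Sum = 59 + 33 + 53 = 145
Avg velocity = 145 / 3 = 48.33 points/sprint

48.33 points/sprint


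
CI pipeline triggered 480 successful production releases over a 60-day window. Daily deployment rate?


Formula: deployments per day = releases / days
= 480 / 60
= 8.0 deploys/day
(equivalently, 56.0 deploys/week)

8.0 deploys/day


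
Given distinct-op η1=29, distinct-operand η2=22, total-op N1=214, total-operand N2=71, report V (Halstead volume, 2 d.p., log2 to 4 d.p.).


Formula: V = N * log2(η), where N = N1 + N2 and η = η1 + η2
η = 29 + 22 = 51
N = 214 + 71 = 285
log2(51) ≈ 5.6724
V = 285 * 5.6724 = 1616.63

1616.63


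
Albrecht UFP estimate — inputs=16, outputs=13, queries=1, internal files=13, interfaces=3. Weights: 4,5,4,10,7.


UFP = EI*4 + EO*5 + EQ*4 + ILF*10 + EIF*7
UFP = 16*4 + 13*5 + 1*4 + 13*10 + 3*7
UFP = 64 + 65 + 4 + 130 + 21
UFP = 284

284


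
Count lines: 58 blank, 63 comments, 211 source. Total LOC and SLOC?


Total LOC = blank + comment + code
Total LOC = 58 + 63 + 211 = 332
SLOC (source only) = code = 211

Total LOC: 332, SLOC: 211


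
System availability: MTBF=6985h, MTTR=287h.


Availability = MTBF / (MTBF + MTTR)
Availability = 6985 / (6985 + 287)
Availability = 6985 / 7272
Availability = 96.0534%

96.0534%


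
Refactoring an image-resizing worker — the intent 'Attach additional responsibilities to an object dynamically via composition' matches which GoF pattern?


This matches the Decorator pattern

Decorator


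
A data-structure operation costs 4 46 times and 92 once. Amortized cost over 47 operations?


Formula: Amortized cost = Total cost / Operations
Total cost = (46 * 4) + (1 * 92)
Total cost = 184 + 92 = 276
Amortized = 276 / 47 = 5.8723

5.8723


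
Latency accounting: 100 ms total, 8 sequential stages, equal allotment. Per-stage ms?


Formula: per_stage = total_budget / stages
per_stage = 100 / 8
per_stage = 12.5 ms

12.5 ms


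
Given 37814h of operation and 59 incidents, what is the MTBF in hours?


Formula: MTBF = Total operating time / Number of failures
MTBF = 37814 / 59
MTBF = 640.92 hours

640.92 hours


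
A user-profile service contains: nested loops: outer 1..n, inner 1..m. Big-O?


Reasoning: product of independent bounds
Complexity: O(n*m)

O(n*m)


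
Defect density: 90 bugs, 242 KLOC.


Defect density = defects / KLOC
Defect density = 90 / 242
Defect density = 0.372 defects/KLOC

0.372 defects/KLOC


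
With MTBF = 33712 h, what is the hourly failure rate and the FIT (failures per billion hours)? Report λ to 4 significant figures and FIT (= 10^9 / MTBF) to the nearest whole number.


Formula: λ = 1 / MTBF; FIT = λ × 1e9 = 1e9 / MTBF
λ = 1 / 33712 ≈ 2.966e-05 failures/hour
FIT = 1e9 / 33712 ≈ 29663 failures per 1e9 hours (nearest whole number)

λ = 2.966e-05 /h, FIT = 29663


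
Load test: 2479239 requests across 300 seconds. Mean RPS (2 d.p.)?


Formula: throughput = requests / seconds
throughput = 2479239 / 300
throughput = 8264.13 requests/second

8264.13 requests/second


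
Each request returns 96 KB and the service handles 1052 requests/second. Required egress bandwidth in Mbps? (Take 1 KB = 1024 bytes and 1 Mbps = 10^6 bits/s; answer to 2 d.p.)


Formula: Mbps = payload_bytes * RPS * 8 / 1e6
Payload per request = 96 KB = 96 * 1024 = 98304 bytes
Total bytes/sec = 98304 * 1052 = 103415808
Total bits/sec = 103415808 * 8 = 827326464
Mbps = 827326464 / 1e6 = 827.33

827.33 Mbps


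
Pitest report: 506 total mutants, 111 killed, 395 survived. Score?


Mutation score = killed / total * 100
Mutation score = 111 / 506 * 100
Mutation score = 21.94%

21.94%


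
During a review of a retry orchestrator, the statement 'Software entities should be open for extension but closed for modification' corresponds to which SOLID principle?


This describes the Open/Closed Principle (OCP)

Open/Closed Principle (OCP)


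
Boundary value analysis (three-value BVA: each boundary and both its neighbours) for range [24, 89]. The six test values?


Range: [24, 89]
Boundaries: just below min, min, min+1, max-1, max, just above max
Values: [23, 24, 25, 88, 89, 90]

[23, 24, 25, 88, 89, 90]


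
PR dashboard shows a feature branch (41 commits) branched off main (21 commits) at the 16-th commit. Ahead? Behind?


Common ancestor: commit #16
feature commits after divergence: 41 - 16 = 25
main commits after divergence: 21 - 16 = 5
feature is 25 commits ahead of main
main is 5 commits ahead of feature

feature ahead: 25, main ahead: 5


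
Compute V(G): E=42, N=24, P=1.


Formula: V(G) = E - N + 2P
V(G) = 42 - 24 + 2*1
V(G) = 18 + 2
V(G) = 20

20


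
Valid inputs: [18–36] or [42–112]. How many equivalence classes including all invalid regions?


Valid ranges: [18,36] and [42,112]
Class 1: x < 18 — invalid
Class 2: 18 ≤ x ≤ 36 — valid
Class 3: 36 < x < 42 — invalid (gap between ranges)
Class 4: 42 ≤ x ≤ 112 — valid
Class 5: x > 112 — invalid
Total equivalence classes: 5

5 equivalence classes


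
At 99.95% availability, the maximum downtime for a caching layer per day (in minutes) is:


Formula: allowed downtime = period * (100 - SLA) / 100
Period (day) = 1440 minutes
Unavailability fraction = (100 - 99.95) / 100
Allowed downtime = 1440 * (100 - 99.95) / 100
Allowed downtime = 0.72 minutes

0.72 minutes


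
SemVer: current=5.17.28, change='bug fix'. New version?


Current: 5.17.28
Change category: 'bug fix' → patch bump
SemVer rule: patch bump → increment PATCH (MAJOR and MINOR unchanged)
New: 5.17.29

5.17.29


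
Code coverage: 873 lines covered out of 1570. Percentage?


Coverage = covered / total * 100
Coverage = 873 / 1570 * 100
Coverage = 55.61%

55.61%


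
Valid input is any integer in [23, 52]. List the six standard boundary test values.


Range: [23, 52]
Boundaries: just below min, min, min+1, max-1, max, just above max
Values: [22, 23, 24, 51, 52, 53]

[22, 23, 24, 51, 52, 53]


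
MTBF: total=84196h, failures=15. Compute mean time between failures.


Formula: MTBF = Total operating time / Number of failures
MTBF = 84196 / 15
MTBF = 5613.07 hours

5613.07 hours


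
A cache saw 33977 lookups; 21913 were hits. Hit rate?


Formula: hit rate = hits / (hits + misses) * 100
hit rate = 21913 / (21913 + 12064) * 100
hit rate = 21913 / 33977 * 100
hit rate = 64.49%

64.49%


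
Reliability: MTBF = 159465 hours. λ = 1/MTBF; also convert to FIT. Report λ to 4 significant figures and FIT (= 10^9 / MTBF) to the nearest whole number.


Formula: λ = 1 / MTBF; FIT = λ × 1e9 = 1e9 / MTBF
λ = 1 / 159465 ≈ 6.271e-06 failures/hour
FIT = 1e9 / 159465 ≈ 6271 failures per 1e9 hours (nearest whole number)

λ = 6.271e-06 /h, FIT = 6271


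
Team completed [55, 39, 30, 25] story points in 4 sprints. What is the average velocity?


Formula: Avg velocity = Total points / Number of sprints
Points: [55, 39, 30, 25]
Sum = 55 + 39 + 30 + 25 = 149
Avg velocity = 149 / 4 = 37.25 points/sprint

37.25 points/sprint


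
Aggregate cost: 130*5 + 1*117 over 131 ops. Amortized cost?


Formula: Amortized cost = Total cost / Operations
Total cost = (130 * 5) + (1 * 117)
Total cost = 650 + 117 = 767
Amortized = 767 / 131 = 5.855

5.855


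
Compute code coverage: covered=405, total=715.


Coverage = covered / total * 100
Coverage = 405 / 715 * 100
Coverage = 56.64%

56.64%


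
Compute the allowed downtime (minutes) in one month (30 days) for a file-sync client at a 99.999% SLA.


Formula: allowed downtime = period * (100 - SLA) / 100
Period (month (30 days)) = 43200 minutes
Unavailability fraction = (100 - 99.999) / 100
Allowed downtime = 43200 * (100 - 99.999) / 100
Allowed downtime = 0.432 minutes

0.432 minutes


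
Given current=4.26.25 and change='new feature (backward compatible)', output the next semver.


Current: 4.26.25
Change category: 'new feature (backward compatible)' → minor bump
SemVer rule: minor bump → increment MINOR, reset PATCH to 0 (MAJOR unchanged)
New: 4.27.0

4.27.0


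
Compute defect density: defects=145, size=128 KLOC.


Defect density = defects / KLOC
Defect density = 145 / 128
Defect density = 1.133 defects/KLOC

1.133 defects/KLOC


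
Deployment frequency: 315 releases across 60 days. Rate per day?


Formula: deployments per day = releases / days
= 315 / 60
= 5.25 deploys/day
(equivalently, 36.75 deploys/week)

5.25 deploys/day


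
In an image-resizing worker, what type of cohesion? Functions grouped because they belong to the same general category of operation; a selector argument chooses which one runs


Reasoning: Grouped by category of activity, not by data or sequence
Type: Logical cohesion

Logical cohesion


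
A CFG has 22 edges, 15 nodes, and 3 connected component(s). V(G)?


Formula: V(G) = E - N + 2P
V(G) = 22 - 15 + 2*3
V(G) = 7 + 6
V(G) = 13

13


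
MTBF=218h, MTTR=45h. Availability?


Availability = MTBF / (MTBF + MTTR)
Availability = 218 / (218 + 45)
Availability = 218 / 263
Availability = 82.8897%

82.8897%


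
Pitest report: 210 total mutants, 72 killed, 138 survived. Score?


Mutation score = killed / total * 100
Mutation score = 72 / 210 * 100
Mutation score = 34.29%

34.29%


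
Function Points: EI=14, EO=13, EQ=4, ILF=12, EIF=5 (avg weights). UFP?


UFP = EI*4 + EO*5 + EQ*4 + ILF*10 + EIF*7
UFP = 14*4 + 13*5 + 4*4 + 12*10 + 5*7
UFP = 56 + 65 + 16 + 120 + 35
UFP = 292

292


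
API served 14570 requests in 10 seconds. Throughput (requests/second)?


Formula: throughput = requests / seconds
throughput = 14570 / 10
throughput = 1457.0 requests/second

1457.0 requests/second


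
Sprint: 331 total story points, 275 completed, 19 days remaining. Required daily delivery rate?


Formula: Required rate = Remaining points / Days left
Remaining = 331 - 275 = 56 points
Required rate = 56 / 19 = 2.95 points/day

2.95 points/day


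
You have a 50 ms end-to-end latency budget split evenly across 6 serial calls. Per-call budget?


Formula: per_stage = total_budget / stages
per_stage = 50 / 6
per_stage = 8.33 ms

8.33 ms


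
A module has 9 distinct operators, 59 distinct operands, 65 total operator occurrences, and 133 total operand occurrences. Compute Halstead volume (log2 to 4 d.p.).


Formula: V = N * log2(η), where N = N1 + N2 and η = η1 + η2
η = 9 + 59 = 68
N = 65 + 133 = 198
log2(68) ≈ 6.0875
V = 198 * 6.0875 = 1205.33

1205.33


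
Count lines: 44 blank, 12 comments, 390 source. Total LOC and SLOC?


Total LOC = blank + comment + code
Total LOC = 44 + 12 + 390 = 446
SLOC (source only) = code = 390

Total LOC: 446, SLOC: 390


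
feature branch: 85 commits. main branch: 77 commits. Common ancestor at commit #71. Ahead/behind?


Common ancestor: commit #71
feature commits after divergence: 85 - 71 = 14
main commits after divergence: 77 - 71 = 6
feature is 14 commits ahead of main
main is 6 commits ahead of feature

feature ahead: 14, main ahead: 6


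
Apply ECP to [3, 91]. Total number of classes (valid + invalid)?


Valid range: [3, 91]
Class 1: x < 3 — invalid
Class 2: 3 ≤ x ≤ 91 — valid
Class 3: x > 91 — invalid
Total equivalence classes: 3

3 equivalence classes


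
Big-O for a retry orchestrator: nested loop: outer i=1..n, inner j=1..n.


Reasoning: n iterations times n iterations
Complexity: O(n^2)

O(n^2)


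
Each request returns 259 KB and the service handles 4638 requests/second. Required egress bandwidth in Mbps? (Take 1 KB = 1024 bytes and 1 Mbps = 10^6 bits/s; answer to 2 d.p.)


Formula: Mbps = payload_bytes * RPS * 8 / 1e6
Payload per request = 259 KB = 259 * 1024 = 265216 bytes
Total bytes/sec = 265216 * 4638 = 1230071808
Total bits/sec = 1230071808 * 8 = 9840574464
Mbps = 9840574464 / 1e6 = 9840.57

9840.57 Mbps


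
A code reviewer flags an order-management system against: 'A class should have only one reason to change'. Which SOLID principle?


This describes the Single Responsibility Principle (SRP)

Single Responsibility Principle (SRP)
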